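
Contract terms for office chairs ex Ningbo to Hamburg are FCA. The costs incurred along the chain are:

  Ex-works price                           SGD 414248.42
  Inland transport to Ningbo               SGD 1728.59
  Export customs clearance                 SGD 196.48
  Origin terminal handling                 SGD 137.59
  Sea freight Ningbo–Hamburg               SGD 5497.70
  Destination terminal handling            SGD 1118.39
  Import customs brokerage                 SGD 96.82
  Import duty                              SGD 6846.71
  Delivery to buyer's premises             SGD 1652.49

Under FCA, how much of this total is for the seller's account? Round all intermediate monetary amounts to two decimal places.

Seller's account: SGD 416173.49

FCA: the seller delivers export-cleared goods to the carrier; the buyer bears costs from that point.
Seller's account: goods 414248.42 + inland to port 1728.59 + export clearance 196.48 = 416173.49
Buyer's account: origin terminal 137.59 + freight 5497.70 + destination terminal 1118.39 + brokerage 96.82 + duty 6846.71 + delivery 1652.49 = 15349.70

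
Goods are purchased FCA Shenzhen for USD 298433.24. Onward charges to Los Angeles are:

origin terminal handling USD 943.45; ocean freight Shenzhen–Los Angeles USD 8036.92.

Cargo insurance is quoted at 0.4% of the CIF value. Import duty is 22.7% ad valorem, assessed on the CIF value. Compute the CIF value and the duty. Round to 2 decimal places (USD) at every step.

Let C be the CIF value. C = FCA price + pre-shipment costs + freight + 0.4% × C
C − 0.4% × C = 298433.24 + 943.45 + 8036.92
0.996 × C = 307413.61
C = 307413.61 / 0.996 = 308648.20
Insurance premium = 0.4% × 308648.20 = 1234.59
Import duty = 308648.20 × 22.7% = 70063.14

CIF value: USD 308648.20; import duty: USD 70063.14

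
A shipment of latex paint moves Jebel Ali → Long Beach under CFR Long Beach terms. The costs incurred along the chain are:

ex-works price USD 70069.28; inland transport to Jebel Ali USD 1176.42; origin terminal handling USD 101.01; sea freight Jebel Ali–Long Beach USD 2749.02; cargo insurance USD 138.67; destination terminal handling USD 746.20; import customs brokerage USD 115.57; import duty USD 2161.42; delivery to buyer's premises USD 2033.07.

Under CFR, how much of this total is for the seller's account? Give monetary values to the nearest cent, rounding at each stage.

Seller's account: USD 74095.73

CFR: the seller pays costs through ocean freight to the destination port, but not insurance.
Seller's account: goods 70069.28 + inland to port 1176.42 + origin terminal 101.01 + freight 2749.02 = 74095.73
Buyer's account: insurance 138.67 + destination terminal 746.20 + brokerage 115.57 + duty 2161.42 + delivery 2033.07 = 5194.93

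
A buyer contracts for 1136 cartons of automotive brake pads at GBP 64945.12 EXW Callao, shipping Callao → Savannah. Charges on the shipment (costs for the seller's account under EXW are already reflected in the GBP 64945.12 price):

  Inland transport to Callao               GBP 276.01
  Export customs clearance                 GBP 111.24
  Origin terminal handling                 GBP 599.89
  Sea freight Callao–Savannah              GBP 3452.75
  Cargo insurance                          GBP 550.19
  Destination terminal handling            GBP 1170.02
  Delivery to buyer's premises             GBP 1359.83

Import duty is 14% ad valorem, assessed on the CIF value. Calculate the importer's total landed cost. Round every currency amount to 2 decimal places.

EXW: the seller makes goods available at their premises; the buyer bears all onward costs.
CIF value = EXW price + inland to port + export clearance + origin terminal + freight + insurance = 64945.12 + 276.01 + 111.24 + 599.89 + 3452.75 + 550.19 = 69935.20
Import duty = 69935.20 × 14% = 9790.93
Buyer bears: inland to port 276.01 + export clearance 111.24 + origin terminal 599.89 + freight 3452.75 + insurance 550.19 + destination terminal 1170.02 + delivery 1359.83 + duty 9790.93 = 17310.86
Landed cost = invoice 64945.12 + 17310.86 = 82255.98

Total landed cost: GBP 82255.98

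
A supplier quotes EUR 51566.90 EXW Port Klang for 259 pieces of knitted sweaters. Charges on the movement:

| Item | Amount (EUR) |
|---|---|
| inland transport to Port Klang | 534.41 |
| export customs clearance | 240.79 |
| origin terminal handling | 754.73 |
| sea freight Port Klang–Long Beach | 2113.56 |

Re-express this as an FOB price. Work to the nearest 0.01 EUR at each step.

Not relevant to the conversion: freight — on the buyer under both terms; not part of either seller's price.
From EXW to FOB, the seller additionally bears: inland to port, export clearance, origin terminal.
FOB price = 51566.90 + 534.41 + 240.79 + 754.73 = 53096.83

FOB price: EUR 53096.83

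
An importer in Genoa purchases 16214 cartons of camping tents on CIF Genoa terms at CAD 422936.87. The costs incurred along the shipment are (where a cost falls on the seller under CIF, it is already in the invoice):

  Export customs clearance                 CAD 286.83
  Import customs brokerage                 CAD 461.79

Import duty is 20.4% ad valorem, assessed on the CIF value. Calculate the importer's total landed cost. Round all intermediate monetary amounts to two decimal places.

Total landed cost: CAD 509677.78

CIF: the seller pays costs through ocean freight and marine insurance to the destination port.
Already in the invoice (seller's account under CIF): export clearance — exclude.
The CIF price already equals the CIF value: 422936.87
Import duty = 422936.87 × 20.4% = 86279.12
Buyer bears: brokerage 461.79 + duty 86279.12 = 86740.91
Landed cost = invoice 422936.87 + 86740.91 = 509677.78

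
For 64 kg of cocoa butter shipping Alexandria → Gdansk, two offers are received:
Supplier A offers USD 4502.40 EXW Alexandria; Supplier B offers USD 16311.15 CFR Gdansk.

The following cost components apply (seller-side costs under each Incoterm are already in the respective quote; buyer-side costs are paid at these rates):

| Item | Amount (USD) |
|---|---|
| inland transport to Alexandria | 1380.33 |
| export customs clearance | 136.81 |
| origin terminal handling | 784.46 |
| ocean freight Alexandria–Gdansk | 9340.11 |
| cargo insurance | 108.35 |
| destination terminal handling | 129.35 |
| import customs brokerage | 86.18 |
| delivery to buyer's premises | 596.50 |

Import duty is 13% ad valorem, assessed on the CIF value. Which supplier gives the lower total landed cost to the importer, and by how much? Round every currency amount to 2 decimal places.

Supplier A is cheaper by USD 188.76

Supplier A (EXW):
CIF value = EXW price + inland to port + export clearance + origin terminal + freight + insurance = 4502.40 + 1380.33 + 136.81 + 784.46 + 9340.11 + 108.35 = 16252.46
Import duty = 16252.46 × 13% = 2112.82
Buyer bears (A): 1380.33 + 136.81 + 784.46 + 9340.11 + 108.35 + 129.35 + 86.18 + 596.50 = 12562.09
Landed cost (A) = invoice 4502.40 + 12562.09 + duty 2112.82 = 19177.31
Supplier B (CFR):
CIF value = CFR price + insurance = 16311.15 + 108.35 = 16419.50
Import duty = 16419.50 × 13% = 2134.54
Buyer bears (B): 108.35 + 129.35 + 86.18 + 596.50 = 920.38
Landed cost (B) = invoice 16311.15 + 920.38 + duty 2134.54 = 19366.07
Difference = |19177.31 − 19366.07| = 188.76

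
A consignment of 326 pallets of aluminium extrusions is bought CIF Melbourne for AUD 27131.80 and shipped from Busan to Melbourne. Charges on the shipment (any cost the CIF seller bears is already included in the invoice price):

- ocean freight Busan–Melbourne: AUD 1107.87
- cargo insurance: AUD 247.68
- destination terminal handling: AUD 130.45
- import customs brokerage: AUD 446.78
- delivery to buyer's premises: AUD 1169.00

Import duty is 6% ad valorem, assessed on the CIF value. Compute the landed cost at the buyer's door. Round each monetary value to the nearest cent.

Total landed cost: AUD 30505.94

CIF: the seller pays costs through ocean freight and marine insurance to the destination port.
Already in the invoice (seller's account under CIF): freight, insurance — exclude.
The CIF price already equals the CIF value: 27131.80
Import duty = 27131.80 × 6% = 1627.91
Buyer bears: destination terminal 130.45 + brokerage 446.78 + delivery 1169.00 + duty 1627.91 = 3374.14
Landed cost = invoice 27131.80 + 3374.14 = 30505.94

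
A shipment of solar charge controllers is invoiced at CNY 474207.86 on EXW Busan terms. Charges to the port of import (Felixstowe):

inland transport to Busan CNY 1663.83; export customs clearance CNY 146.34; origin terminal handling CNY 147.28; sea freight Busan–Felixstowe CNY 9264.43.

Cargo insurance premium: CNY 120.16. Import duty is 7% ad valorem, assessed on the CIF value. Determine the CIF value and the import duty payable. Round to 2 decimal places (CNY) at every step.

CIF value: CNY 485549.90; import duty: CNY 33988.49

CIF = EXW price + pre-shipment costs + freight + insurance
CIF = 474207.86 + 1663.83 + 146.34 + 147.28 + 9264.43 + 120.16 = 485549.90
Import duty = 485549.90 × 7% = 33988.49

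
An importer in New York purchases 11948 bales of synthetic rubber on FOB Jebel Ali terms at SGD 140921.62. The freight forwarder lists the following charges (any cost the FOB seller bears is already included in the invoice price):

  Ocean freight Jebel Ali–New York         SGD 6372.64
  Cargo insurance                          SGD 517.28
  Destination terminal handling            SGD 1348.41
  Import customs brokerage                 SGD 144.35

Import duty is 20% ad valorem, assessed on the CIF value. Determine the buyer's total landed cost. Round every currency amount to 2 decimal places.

Total landed cost: SGD 178866.61

FOB: the seller bears costs until goods are on board at the origin port; the buyer bears freight, insurance and all costs thereafter.
CIF value = FOB price + freight + insurance = 140921.62 + 6372.64 + 517.28 = 147811.54
Import duty = 147811.54 × 20% = 29562.31
Buyer bears: freight 6372.64 + insurance 517.28 + destination terminal 1348.41 + brokerage 144.35 + duty 29562.31 = 37944.99
Landed cost = invoice 140921.62 + 37944.99 = 178866.61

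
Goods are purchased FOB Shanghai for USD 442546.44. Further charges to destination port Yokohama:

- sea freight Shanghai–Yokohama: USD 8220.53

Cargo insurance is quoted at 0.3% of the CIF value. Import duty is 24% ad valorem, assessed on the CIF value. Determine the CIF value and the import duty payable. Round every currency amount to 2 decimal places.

Let C be the CIF value. C = FOB price + freight + 0.3% × C
C − 0.3% × C = 442546.44 + 8220.53
0.997 × C = 450766.97
C = 450766.97 / 0.997 = 452123.34
Insurance premium = 0.3% × 452123.34 = 1356.37
Import duty = 452123.34 × 24% = 108509.60

CIF value: USD 452123.34; import duty: USD 108509.60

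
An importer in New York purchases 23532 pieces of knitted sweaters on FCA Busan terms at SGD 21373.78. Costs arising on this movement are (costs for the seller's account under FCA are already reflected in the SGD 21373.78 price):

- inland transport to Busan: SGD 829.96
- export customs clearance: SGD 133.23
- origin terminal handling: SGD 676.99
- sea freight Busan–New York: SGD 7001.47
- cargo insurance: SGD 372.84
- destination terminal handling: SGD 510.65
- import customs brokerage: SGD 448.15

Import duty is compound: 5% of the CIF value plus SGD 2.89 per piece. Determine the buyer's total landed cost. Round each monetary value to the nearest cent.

FCA: the seller delivers export-cleared goods to the carrier; the buyer bears costs from that point.
Already in the invoice (seller's account under FCA): inland to port, export clearance — exclude.
CIF value = FCA price + origin terminal + freight + insurance = 21373.78 + 676.99 + 7001.47 + 372.84 = 29425.08
Ad valorem component: 29425.08 × 5% = 1471.25
Specific component: 23532 × 2.89 = 68007.48
Import duty = 1471.25 + 68007.48 = 69478.73
Buyer bears: origin terminal 676.99 + freight 7001.47 + insurance 372.84 + destination terminal 510.65 + brokerage 448.15 + duty 69478.73 = 78488.83
Landed cost = invoice 21373.78 + 78488.83 = 99862.61

Total landed cost: SGD 99862.61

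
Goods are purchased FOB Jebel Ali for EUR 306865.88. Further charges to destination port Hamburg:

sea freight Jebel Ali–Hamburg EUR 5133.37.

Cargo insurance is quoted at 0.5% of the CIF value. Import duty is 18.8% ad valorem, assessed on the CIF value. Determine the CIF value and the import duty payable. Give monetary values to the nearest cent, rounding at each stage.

Let C be the CIF value. C = FOB price + freight + 0.5% × C
C − 0.5% × C = 306865.88 + 5133.37
0.995 × C = 311999.25
C = 311999.25 / 0.995 = 313567.09
Insurance premium = 0.5% × 313567.09 = 1567.84
Import duty = 313567.09 × 18.8% = 58950.61

CIF value: EUR 313567.09; import duty: EUR 58950.61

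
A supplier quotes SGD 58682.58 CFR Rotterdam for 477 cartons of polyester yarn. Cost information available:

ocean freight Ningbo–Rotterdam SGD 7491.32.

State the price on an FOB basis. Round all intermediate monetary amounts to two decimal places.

FOB price: SGD 51191.26

From CFR to FOB, the seller no longer bears: freight.
FOB price = 58682.58 − 7491.32 = 51191.26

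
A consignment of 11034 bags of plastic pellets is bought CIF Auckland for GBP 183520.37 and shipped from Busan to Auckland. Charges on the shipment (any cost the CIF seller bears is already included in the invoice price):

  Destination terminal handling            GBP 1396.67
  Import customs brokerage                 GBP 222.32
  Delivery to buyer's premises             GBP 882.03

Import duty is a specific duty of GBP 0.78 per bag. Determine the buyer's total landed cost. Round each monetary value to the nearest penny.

CIF: the seller pays costs through ocean freight and marine insurance to the destination port.
The CIF price already equals the CIF value: 183520.37
Import duty = 11034 × 0.78 = 8606.52
Buyer bears: destination terminal 1396.67 + brokerage 222.32 + delivery 882.03 + duty 8606.52 = 11107.54
Landed cost = invoice 183520.37 + 11107.54 = 194627.91

Total landed cost: GBP 194627.91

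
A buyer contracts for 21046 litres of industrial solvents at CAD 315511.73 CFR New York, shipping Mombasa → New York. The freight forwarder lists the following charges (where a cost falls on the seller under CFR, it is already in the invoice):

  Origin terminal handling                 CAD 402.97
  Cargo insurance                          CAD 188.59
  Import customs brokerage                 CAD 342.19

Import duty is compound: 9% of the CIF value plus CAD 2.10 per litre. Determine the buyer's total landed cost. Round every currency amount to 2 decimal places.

CFR: the seller pays costs through ocean freight to the destination port, but not insurance.
Already in the invoice (seller's account under CFR): origin terminal — exclude.
CIF value = CFR price + insurance = 315511.73 + 188.59 = 315700.32
Ad valorem component: 315700.32 × 9% = 28413.03
Specific component: 21046 × 2.10 = 44196.60
Import duty = 28413.03 + 44196.60 = 72609.63
Buyer bears: insurance 188.59 + brokerage 342.19 + duty 72609.63 = 73140.41
Landed cost = invoice 315511.73 + 73140.41 = 388652.14

Total landed cost: CAD 388652.14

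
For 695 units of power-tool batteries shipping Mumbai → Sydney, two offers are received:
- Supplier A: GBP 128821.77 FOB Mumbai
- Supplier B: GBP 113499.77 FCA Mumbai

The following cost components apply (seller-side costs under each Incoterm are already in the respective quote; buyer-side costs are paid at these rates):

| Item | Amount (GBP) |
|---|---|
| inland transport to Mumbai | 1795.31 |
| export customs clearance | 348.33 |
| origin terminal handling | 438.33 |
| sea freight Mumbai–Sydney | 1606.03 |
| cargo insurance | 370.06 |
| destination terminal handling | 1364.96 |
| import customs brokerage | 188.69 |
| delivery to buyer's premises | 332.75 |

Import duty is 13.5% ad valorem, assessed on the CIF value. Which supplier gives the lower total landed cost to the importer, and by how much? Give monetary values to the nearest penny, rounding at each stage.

Supplier B is cheaper by GBP 16892.96

Supplier A (FOB):
CIF value = FOB price + freight + insurance = 128821.77 + 1606.03 + 370.06 = 130797.86
Import duty = 130797.86 × 13.5% = 17657.71
Buyer bears (A): 1606.03 + 370.06 + 1364.96 + 188.69 + 332.75 = 3862.49
Landed cost (A) = invoice 128821.77 + 3862.49 + duty 17657.71 = 150341.97
Supplier B (FCA):
CIF value = FCA price + origin terminal + freight + insurance = 113499.77 + 438.33 + 1606.03 + 370.06 = 115914.19
Import duty = 115914.19 × 13.5% = 15648.42
Buyer bears (B): 438.33 + 1606.03 + 370.06 + 1364.96 + 188.69 + 332.75 = 4300.82
Landed cost (B) = invoice 113499.77 + 4300.82 + duty 15648.42 = 133449.01
Difference = |150341.97 − 133449.01| = 16892.96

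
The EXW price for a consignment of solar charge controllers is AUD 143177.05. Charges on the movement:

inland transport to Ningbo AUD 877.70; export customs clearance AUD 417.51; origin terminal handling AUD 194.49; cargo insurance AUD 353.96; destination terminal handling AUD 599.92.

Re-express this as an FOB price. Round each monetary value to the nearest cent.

FOB price: AUD 144666.75

Not relevant to the conversion: destination terminal, insurance — on the buyer under both terms; not part of either seller's price.
From EXW to FOB, the seller additionally bears: inland to port, export clearance, origin terminal.
FOB price = 143177.05 + 877.70 + 417.51 + 194.49 = 144666.75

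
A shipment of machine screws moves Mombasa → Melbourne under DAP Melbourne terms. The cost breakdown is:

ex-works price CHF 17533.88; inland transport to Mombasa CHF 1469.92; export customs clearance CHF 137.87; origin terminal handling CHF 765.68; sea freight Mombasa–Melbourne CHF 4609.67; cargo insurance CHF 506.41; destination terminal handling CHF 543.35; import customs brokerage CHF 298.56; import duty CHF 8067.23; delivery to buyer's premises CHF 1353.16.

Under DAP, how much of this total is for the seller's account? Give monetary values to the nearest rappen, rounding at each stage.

Seller's account: CHF 26919.94

DAP: the seller bears all costs to the named destination except import duty and clearance.
Seller's account: goods 17533.88 + inland to port 1469.92 + export clearance 137.87 + origin terminal 765.68 + freight 4609.67 + insurance 506.41 + destination terminal 543.35 + delivery 1353.16 = 26919.94
Buyer's account: brokerage 298.56 + duty 8067.23 = 8365.79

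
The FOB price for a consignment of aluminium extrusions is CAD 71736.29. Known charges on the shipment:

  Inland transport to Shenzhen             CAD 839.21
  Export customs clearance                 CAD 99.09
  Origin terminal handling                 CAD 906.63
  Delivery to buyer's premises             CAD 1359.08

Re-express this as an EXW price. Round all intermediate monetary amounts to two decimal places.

EXW price: CAD 69891.36

Not relevant to the conversion: delivery — on the buyer under both terms; not part of either seller's price.
From FOB to EXW, the seller no longer bears: inland to port, export clearance, origin terminal.
EXW price = 71736.29 − 839.21 − 99.09 − 906.63 = 69891.36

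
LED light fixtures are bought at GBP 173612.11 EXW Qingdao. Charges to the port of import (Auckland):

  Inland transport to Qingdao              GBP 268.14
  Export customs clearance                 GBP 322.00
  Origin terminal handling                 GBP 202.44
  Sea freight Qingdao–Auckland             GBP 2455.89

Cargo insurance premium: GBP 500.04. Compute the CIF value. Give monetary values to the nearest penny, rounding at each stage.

CIF = EXW price + pre-shipment costs + freight + insurance
CIF = 173612.11 + 268.14 + 322.00 + 202.44 + 2455.89 + 500.04 = 177360.62

CIF value: GBP 177360.62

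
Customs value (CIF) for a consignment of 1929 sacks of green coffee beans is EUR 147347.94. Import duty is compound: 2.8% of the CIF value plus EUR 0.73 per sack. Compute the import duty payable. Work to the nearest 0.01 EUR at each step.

Ad valorem component: 147347.94 × 2.8% = 4125.74
Specific component: 1929 × 0.73 = 1408.17
Import duty = 4125.74 + 1408.17 = 5533.91

Import duty: EUR 5533.91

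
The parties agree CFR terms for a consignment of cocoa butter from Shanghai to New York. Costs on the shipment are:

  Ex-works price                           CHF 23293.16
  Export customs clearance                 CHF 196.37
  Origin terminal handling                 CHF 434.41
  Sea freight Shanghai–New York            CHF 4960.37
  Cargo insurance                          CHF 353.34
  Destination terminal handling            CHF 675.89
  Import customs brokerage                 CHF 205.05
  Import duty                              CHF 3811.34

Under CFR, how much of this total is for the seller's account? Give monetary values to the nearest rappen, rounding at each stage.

Seller's account: CHF 28884.31

CFR: the seller pays costs through ocean freight to the destination port, but not insurance.
Seller's account: goods 23293.16 + export clearance 196.37 + origin terminal 434.41 + freight 4960.37 = 28884.31
Buyer's account: insurance 353.34 + destination terminal 675.89 + brokerage 205.05 + duty 3811.34 = 5045.62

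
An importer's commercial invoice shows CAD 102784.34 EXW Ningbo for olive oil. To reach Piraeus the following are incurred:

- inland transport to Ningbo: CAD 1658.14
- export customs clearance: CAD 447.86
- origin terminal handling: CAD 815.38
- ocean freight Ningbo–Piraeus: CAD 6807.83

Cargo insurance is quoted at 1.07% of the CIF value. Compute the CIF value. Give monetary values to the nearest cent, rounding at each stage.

Let C be the CIF value. C = EXW price + pre-shipment costs + freight + 1.07% × C
C − 1.07% × C = 102784.34 + 1658.14 + 447.86 + 815.38 + 6807.83
0.9893 × C = 112513.55
C = 112513.55 / 0.9893 = 113730.47
Insurance premium = 1.07% × 113730.47 = 1216.92

CIF value: CAD 113730.47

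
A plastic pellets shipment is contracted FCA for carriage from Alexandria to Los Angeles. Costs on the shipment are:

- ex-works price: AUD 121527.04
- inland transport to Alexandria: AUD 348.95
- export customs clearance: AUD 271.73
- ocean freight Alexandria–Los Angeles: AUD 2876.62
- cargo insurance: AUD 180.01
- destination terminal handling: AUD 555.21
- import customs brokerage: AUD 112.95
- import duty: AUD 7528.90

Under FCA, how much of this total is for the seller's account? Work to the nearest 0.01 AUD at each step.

FCA: the seller delivers export-cleared goods to the carrier; the buyer bears costs from that point.
Seller's account: goods 121527.04 + inland to port 348.95 + export clearance 271.73 = 122147.72
Buyer's account: freight 2876.62 + insurance 180.01 + destination terminal 555.21 + brokerage 112.95 + duty 7528.90 = 11253.69

Seller's account: AUD 122147.72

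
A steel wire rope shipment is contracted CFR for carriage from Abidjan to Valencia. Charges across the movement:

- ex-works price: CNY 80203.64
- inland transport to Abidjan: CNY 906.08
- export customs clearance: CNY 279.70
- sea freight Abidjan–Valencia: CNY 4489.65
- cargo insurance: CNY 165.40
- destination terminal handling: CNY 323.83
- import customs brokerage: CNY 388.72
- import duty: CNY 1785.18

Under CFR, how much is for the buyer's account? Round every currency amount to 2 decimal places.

CFR: the seller pays costs through ocean freight to the destination port, but not insurance.
Seller's account: goods 80203.64 + inland to port 906.08 + export clearance 279.70 + freight 4489.65 = 85879.07
Buyer's account: insurance 165.40 + destination terminal 323.83 + brokerage 388.72 + duty 1785.18 = 2663.13

Buyer's account: CNY 2663.13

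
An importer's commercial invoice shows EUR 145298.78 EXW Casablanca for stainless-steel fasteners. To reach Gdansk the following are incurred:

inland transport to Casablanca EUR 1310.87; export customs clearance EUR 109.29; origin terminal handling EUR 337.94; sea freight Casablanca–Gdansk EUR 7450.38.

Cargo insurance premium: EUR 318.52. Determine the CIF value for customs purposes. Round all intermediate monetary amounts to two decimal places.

CIF = EXW price + pre-shipment costs + freight + insurance
CIF = 145298.78 + 1310.87 + 109.29 + 337.94 + 7450.38 + 318.52 = 154825.78

CIF value: EUR 154825.78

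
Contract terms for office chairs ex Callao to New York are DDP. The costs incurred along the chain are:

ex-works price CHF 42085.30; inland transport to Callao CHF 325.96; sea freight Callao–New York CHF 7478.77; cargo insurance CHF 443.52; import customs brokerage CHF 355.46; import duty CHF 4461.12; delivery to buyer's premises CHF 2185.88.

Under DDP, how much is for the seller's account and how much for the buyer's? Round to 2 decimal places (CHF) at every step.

DDP: the seller bears all costs including import duty.
Seller's account: goods 42085.30 + inland to port 325.96 + freight 7478.77 + insurance 443.52 + brokerage 355.46 + duty 4461.12 + delivery 2185.88 = 57336.01
Buyer's account: 0.00

Seller: CHF 57336.01; buyer: CHF 0.00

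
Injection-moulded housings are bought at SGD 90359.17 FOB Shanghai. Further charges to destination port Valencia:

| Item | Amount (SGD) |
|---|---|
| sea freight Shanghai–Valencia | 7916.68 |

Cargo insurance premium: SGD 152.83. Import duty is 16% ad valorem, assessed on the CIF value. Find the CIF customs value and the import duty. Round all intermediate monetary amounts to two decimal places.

CIF = FOB price + freight + insurance
CIF = 90359.17 + 7916.68 + 152.83 = 98428.68
Import duty = 98428.68 × 16% = 15748.59

CIF value: SGD 98428.68; import duty: SGD 15748.59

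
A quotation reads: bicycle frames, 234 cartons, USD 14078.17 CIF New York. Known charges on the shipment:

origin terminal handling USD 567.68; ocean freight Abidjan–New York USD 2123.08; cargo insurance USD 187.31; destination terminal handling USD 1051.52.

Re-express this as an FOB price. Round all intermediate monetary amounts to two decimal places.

FOB price: USD 11767.78

Not relevant to the conversion: origin terminal — on the seller under both CIF and FOB; already in the CIF price and stays in the FOB price. destination terminal — on the buyer under both terms; not part of either seller's price.
From CIF to FOB, the seller no longer bears: freight, insurance.
FOB price = 14078.17 − 2123.08 − 187.31 = 11767.78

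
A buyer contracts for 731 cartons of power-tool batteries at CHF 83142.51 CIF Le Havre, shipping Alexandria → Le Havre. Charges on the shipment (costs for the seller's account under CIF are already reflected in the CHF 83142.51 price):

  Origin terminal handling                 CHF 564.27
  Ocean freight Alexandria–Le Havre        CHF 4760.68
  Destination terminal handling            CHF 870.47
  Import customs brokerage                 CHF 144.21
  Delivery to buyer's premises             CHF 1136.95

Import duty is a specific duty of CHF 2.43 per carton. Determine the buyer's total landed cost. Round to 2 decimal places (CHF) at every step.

CIF: the seller pays costs through ocean freight and marine insurance to the destination port.
Already in the invoice (seller's account under CIF): origin terminal, freight — exclude.
The CIF price already equals the CIF value: 83142.51
Import duty = 731 × 2.43 = 1776.33
Buyer bears: destination terminal 870.47 + brokerage 144.21 + delivery 1136.95 + duty 1776.33 = 3927.96
Landed cost = invoice 83142.51 + 3927.96 = 87070.47

Total landed cost: CHF 87070.47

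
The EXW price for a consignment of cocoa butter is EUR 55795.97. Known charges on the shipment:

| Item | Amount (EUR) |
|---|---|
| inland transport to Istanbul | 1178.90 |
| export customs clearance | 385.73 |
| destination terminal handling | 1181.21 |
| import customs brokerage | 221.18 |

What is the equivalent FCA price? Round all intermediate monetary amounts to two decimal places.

Not relevant to the conversion: destination terminal, brokerage — on the buyer under both terms; not part of either seller's price.
From EXW to FCA, the seller additionally bears: inland to port, export clearance.
FCA price = 55795.97 + 1178.90 + 385.73 = 57360.60

FCA price: EUR 57360.60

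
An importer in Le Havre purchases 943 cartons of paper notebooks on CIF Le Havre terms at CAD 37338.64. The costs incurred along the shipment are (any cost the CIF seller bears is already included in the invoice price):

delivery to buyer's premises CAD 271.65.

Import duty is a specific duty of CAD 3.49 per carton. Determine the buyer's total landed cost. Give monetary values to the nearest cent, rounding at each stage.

CIF: the seller pays costs through ocean freight and marine insurance to the destination port.
The CIF price already equals the CIF value: 37338.64
Import duty = 943 × 3.49 = 3291.07
Buyer bears: delivery 271.65 + duty 3291.07 = 3562.72
Landed cost = invoice 37338.64 + 3562.72 = 40901.36

Total landed cost: CAD 40901.36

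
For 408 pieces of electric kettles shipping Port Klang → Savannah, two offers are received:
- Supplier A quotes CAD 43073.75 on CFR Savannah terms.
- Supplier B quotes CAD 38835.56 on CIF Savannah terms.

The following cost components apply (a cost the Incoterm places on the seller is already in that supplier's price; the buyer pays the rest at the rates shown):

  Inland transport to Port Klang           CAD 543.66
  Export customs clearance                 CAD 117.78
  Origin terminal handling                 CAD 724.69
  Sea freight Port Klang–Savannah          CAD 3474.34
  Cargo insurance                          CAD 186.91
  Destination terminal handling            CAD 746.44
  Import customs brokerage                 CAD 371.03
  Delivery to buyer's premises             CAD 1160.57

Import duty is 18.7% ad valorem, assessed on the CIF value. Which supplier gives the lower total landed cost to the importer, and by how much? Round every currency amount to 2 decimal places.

Supplier B is cheaper by CAD 5252.59

Supplier A (CFR):
CIF value = CFR price + insurance = 43073.75 + 186.91 = 43260.66
Import duty = 43260.66 × 18.7% = 8089.74
Buyer bears (A): 186.91 + 746.44 + 371.03 + 1160.57 = 2464.95
Landed cost (A) = invoice 43073.75 + 2464.95 + duty 8089.74 = 53628.44
Supplier B (CIF):
The CIF price already equals the CIF value: 38835.56
Import duty = 38835.56 × 18.7% = 7262.25
Buyer bears (B): 746.44 + 371.03 + 1160.57 = 2278.04
Landed cost (B) = invoice 38835.56 + 2278.04 + duty 7262.25 = 48375.85
Difference = |53628.44 − 48375.85| = 5252.59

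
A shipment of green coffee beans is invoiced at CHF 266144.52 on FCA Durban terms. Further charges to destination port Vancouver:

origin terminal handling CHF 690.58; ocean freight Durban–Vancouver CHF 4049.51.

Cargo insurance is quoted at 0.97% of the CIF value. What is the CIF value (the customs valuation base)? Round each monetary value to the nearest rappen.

Let C be the CIF value. C = FCA price + pre-shipment costs + freight + 0.97% × C
C − 0.97% × C = 266144.52 + 690.58 + 4049.51
0.9903 × C = 270884.61
C = 270884.61 / 0.9903 = 273537.93
Insurance premium = 0.97% × 273537.93 = 2653.32

CIF value: CHF 273537.93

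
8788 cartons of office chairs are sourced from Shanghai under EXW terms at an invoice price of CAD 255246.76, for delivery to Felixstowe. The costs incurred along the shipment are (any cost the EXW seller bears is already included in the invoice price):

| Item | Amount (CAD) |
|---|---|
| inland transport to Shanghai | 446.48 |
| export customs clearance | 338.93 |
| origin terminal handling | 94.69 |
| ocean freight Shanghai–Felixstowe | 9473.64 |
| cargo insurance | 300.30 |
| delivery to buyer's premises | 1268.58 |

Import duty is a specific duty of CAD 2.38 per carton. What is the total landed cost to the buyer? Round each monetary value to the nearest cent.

EXW: the seller makes goods available at their premises; the buyer bears all onward costs.
CIF value = EXW price + inland to port + export clearance + origin terminal + freight + insurance = 255246.76 + 446.48 + 338.93 + 94.69 + 9473.64 + 300.30 = 265900.80
Import duty = 8788 × 2.38 = 20915.44
Buyer bears: inland to port 446.48 + export clearance 338.93 + origin terminal 94.69 + freight 9473.64 + insurance 300.30 + delivery 1268.58 + duty 20915.44 = 32838.06
Landed cost = invoice 255246.76 + 32838.06 = 288084.82

Total landed cost: CAD 288084.82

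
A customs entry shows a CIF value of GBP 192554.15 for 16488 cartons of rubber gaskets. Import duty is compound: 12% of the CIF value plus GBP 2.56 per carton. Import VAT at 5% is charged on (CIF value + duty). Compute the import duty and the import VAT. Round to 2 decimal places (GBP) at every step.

Ad valorem component: 192554.15 × 12% = 23106.50
Specific component: 16488 × 2.56 = 42209.28
Import duty = 23106.50 + 42209.28 = 65315.78
VAT base = CIF + duty = 192554.15 + 65315.78 = 257869.93
Import VAT = 257869.93 × 5% = 12893.50

Import duty: GBP 65315.78; import VAT: GBP 12893.50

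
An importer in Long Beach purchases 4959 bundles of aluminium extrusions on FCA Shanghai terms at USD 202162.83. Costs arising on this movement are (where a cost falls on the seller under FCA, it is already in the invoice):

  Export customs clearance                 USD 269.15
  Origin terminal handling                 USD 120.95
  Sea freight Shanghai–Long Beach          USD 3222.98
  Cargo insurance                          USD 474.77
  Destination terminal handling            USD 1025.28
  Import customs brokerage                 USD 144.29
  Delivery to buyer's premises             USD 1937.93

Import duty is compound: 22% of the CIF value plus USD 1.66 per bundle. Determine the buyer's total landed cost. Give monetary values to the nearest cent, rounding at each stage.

FCA: the seller delivers export-cleared goods to the carrier; the buyer bears costs from that point.
Already in the invoice (seller's account under FCA): export clearance — exclude.
CIF value = FCA price + origin terminal + freight + insurance = 202162.83 + 120.95 + 3222.98 + 474.77 = 205981.53
Ad valorem component: 205981.53 × 22% = 45315.94
Specific component: 4959 × 1.66 = 8231.94
Import duty = 45315.94 + 8231.94 = 53547.88
Buyer bears: origin terminal 120.95 + freight 3222.98 + insurance 474.77 + destination terminal 1025.28 + brokerage 144.29 + delivery 1937.93 + duty 53547.88 = 60474.08
Landed cost = invoice 202162.83 + 60474.08 = 262636.91

Total landed cost: USD 262636.91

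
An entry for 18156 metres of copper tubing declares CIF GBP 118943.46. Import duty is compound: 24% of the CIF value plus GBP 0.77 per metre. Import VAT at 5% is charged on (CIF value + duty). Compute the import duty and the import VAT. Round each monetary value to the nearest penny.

Import duty: GBP 42526.55; import VAT: GBP 8073.50

Ad valorem component: 118943.46 × 24% = 28546.43
Specific component: 18156 × 0.77 = 13980.12
Import duty = 28546.43 + 13980.12 = 42526.55
VAT base = CIF + duty = 118943.46 + 42526.55 = 161470.01
Import VAT = 161470.01 × 5% = 8073.50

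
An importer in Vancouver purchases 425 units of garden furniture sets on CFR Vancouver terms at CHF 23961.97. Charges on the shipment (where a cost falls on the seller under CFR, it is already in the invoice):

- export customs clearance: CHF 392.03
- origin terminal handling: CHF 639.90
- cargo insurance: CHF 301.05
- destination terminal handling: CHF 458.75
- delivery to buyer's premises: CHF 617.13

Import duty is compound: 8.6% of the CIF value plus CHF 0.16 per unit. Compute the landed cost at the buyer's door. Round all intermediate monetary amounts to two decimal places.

CFR: the seller pays costs through ocean freight to the destination port, but not insurance.
Already in the invoice (seller's account under CFR): export clearance, origin terminal — exclude.
CIF value = CFR price + insurance = 23961.97 + 301.05 = 24263.02
Ad valorem component: 24263.02 × 8.6% = 2086.62
Specific component: 425 × 0.16 = 68.00
Import duty = 2086.62 + 68.00 = 2154.62
Buyer bears: insurance 301.05 + destination terminal 458.75 + delivery 617.13 + duty 2154.62 = 3531.55
Landed cost = invoice 23961.97 + 3531.55 = 27493.52

Total landed cost: CHF 27493.52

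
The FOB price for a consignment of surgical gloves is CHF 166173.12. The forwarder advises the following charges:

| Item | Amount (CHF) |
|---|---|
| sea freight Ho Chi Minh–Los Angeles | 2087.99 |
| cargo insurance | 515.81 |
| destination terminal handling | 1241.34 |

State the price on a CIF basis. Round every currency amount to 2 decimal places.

CIF price: CHF 168776.92

Not relevant to the conversion: destination terminal — on the buyer under both terms; not part of either seller's price.
From FOB to CIF, the seller additionally bears: freight, insurance.
CIF price = 166173.12 + 2087.99 + 515.81 = 168776.92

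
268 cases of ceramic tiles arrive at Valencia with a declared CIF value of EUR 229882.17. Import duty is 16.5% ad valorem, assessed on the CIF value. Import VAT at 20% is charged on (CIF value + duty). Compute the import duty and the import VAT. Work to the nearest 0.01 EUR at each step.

Import duty: EUR 37930.56; import VAT: EUR 53562.55

Import duty = 229882.17 × 16.5% = 37930.56
VAT base = CIF + duty = 229882.17 + 37930.56 = 267812.73
Import VAT = 267812.73 × 20% = 53562.55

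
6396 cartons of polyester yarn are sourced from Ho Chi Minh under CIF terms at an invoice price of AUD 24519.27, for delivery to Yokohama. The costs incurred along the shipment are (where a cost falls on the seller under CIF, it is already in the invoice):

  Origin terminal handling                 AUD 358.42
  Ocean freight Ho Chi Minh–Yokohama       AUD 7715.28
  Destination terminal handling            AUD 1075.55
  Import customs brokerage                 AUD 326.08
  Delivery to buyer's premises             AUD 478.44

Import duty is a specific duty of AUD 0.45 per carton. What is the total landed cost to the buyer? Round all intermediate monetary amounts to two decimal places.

CIF: the seller pays costs through ocean freight and marine insurance to the destination port.
Already in the invoice (seller's account under CIF): origin terminal, freight — exclude.
The CIF price already equals the CIF value: 24519.27
Import duty = 6396 × 0.45 = 2878.20
Buyer bears: destination terminal 1075.55 + brokerage 326.08 + delivery 478.44 + duty 2878.20 = 4758.27
Landed cost = invoice 24519.27 + 4758.27 = 29277.54

Total landed cost: AUD 29277.54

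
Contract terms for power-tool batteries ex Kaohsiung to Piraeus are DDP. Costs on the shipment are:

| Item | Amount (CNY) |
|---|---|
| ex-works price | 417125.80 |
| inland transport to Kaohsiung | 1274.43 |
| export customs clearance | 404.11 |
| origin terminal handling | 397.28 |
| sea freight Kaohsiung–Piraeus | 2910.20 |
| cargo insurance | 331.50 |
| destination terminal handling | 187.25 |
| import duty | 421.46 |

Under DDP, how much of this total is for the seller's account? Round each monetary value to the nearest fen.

DDP: the seller bears all costs including import duty.
Seller's account: goods 417125.80 + inland to port 1274.43 + export clearance 404.11 + origin terminal 397.28 + freight 2910.20 + insurance 331.50 + destination terminal 187.25 + duty 421.46 = 423052.03
Buyer's account: 0.00

Seller's account: CNY 423052.03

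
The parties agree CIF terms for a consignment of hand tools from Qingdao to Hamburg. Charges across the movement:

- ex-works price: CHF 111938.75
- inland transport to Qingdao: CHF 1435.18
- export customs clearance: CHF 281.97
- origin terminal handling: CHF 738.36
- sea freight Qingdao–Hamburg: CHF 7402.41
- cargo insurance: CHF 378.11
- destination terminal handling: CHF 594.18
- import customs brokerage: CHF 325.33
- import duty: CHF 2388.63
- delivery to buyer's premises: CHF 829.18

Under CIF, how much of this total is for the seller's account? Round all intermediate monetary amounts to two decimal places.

CIF: the seller pays costs through ocean freight and marine insurance to the destination port.
Seller's account: goods 111938.75 + inland to port 1435.18 + export clearance 281.97 + origin terminal 738.36 + freight 7402.41 + insurance 378.11 = 122174.78
Buyer's account: destination terminal 594.18 + brokerage 325.33 + duty 2388.63 + delivery 829.18 = 4137.32

Seller's account: CHF 122174.78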